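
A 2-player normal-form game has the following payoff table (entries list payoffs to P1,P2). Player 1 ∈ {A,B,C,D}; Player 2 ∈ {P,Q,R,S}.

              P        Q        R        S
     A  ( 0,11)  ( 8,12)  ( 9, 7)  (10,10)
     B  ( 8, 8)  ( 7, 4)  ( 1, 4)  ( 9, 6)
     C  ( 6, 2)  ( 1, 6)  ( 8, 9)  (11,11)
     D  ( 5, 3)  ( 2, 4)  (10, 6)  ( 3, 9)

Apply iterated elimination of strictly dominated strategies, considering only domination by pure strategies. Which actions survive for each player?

Remaining: P1:{A,B,C} P2:{P,Q,S}

P2 drop R (S beats it: A:10>7 B:6>4 C:11>9 D:9>6)
P1 drop D (B beats it: P:8>5 Q:7>2 S:9>3)
P1→{A,B,C} P2→{P,Q,S}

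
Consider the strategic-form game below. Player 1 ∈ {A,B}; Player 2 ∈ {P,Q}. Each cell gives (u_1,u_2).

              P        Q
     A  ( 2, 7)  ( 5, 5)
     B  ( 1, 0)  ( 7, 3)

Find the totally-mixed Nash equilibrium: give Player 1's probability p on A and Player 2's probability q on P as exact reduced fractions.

P1 indiff ⇒ q·2+(1-q)·5 = q·1+(1-q)·7 ⇒ q(1) = (1-q)(2) ⇒ q = 2/3
P2 indiff ⇒ p·7+(1-p)·0 = p·5+(1-p)·3 ⇒ p(2) = (1-p)(3) ⇒ p = 3/5

p=3/5, q=2/3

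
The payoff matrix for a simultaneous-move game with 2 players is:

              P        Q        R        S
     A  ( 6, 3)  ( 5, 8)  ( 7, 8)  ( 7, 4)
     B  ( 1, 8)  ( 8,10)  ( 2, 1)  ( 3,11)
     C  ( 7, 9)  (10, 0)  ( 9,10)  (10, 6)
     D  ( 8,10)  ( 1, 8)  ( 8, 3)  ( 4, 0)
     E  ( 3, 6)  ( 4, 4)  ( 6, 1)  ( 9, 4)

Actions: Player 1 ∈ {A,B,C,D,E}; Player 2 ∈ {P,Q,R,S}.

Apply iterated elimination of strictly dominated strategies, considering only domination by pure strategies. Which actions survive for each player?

Survivors P1:{C,D} P2:{P,R}

P1 drop A (C beats it: P:7>6 Q:10>5 R:9>7 S:10>7)
P1 drop B (C beats it: P:7>1 Q:10>8 R:9>2 S:10>3)
P1 drop E (C beats it: P:7>3 Q:10>4 R:9>6 S:10>9)
P2 drop Q (P beats it: C:9>0 D:10>8)
P2 drop S (P beats it: C:9>6 D:10>0)
P1→{C,D} P2→{P,R}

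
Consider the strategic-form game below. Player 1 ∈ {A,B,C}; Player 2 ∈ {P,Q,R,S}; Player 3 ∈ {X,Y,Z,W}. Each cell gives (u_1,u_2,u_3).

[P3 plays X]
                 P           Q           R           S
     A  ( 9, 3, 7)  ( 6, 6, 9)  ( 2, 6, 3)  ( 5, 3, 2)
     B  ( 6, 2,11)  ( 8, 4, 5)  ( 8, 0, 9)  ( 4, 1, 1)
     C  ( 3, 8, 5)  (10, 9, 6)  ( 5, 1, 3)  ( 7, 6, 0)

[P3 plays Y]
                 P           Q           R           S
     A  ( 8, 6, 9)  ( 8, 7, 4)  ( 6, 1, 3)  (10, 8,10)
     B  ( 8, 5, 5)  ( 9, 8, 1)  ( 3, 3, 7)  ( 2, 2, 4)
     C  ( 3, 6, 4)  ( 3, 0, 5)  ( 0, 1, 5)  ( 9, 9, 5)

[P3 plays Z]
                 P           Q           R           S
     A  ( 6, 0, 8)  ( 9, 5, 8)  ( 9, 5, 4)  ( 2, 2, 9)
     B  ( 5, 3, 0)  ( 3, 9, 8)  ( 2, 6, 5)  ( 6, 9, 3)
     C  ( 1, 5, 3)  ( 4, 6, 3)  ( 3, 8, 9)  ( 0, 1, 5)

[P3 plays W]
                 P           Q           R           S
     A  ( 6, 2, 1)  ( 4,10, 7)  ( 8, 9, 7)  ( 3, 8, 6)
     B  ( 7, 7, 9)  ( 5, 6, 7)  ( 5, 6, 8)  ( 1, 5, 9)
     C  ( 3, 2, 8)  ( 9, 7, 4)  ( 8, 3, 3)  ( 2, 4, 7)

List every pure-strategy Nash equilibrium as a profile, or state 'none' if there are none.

(A,P,X): not NE [P2→R gives 6>3; P3→Y gives 9>7]
(A,P,Y): not NE [P2→S gives 8>6]
(A,P,Z): not NE [P2→R gives 5>0; P3→Y gives 9>8]
(A,P,W): not NE [P1→B gives 7>6; P2→Q gives 10>2; P3→Y gives 9>1]
(A,Q,X): not NE [P1→C gives 10>6]
(A,Q,Y): not NE [P1→B gives 9>8; P2→S gives 8>7; P3→X gives 9>4]
(A,Q,Z): not NE [P3→X gives 9>8]
(A,Q,W): not NE [P1→C gives 9>4; P3→X gives 9>7]
(A,R,X): not NE [P1→B gives 8>2; P3→W gives 7>3]
(A,R,Y): not NE [P2→S gives 8>1; P3→W gives 7>3]
(A,R,Z): not NE [P3→W gives 7>4]
(A,R,W): not NE [P2→Q gives 10>9]
(A,S,X): not NE [P1→C gives 7>5; P2→R gives 6>3; P3→Y gives 10>2]
(A,S,Y): NE
(A,S,Z): not NE [P1→B gives 6>2; P2→R gives 5>2; P3→Y gives 10>9]
(A,S,W): not NE [P2→Q gives 10>8; P3→Y gives 10>6]
(B,P,X): not NE [P1→A gives 9>6; P2→Q gives 4>2]
(B,P,Y): not NE [P2→Q gives 8>5; P3→X gives 11>5]
(B,P,Z): not NE [P1→A gives 6>5; P2→S gives 9>3; P3→X gives 11>0]
(B,P,W): not NE [P3→X gives 11>9]
(B,Q,X): not NE [P1→C gives 10>8; P3→Z gives 8>5]
(B,Q,Y): not NE [P3→Z gives 8>1]
(B,Q,Z): not NE [P1→A gives 9>3]
(B,Q,W): not NE [P1→C gives 9>5; P2→P gives 7>6; P3→Z gives 8>7]
(B,R,X): not NE [P2→Q gives 4>0]
(B,R,Y): not NE [P1→A gives 6>3; P2→Q gives 8>3; P3→X gives 9>7]
(B,R,Z): not NE [P1→A gives 9>2; P2→S gives 9>6; P3→X gives 9>5]
(B,R,W): not NE [P1→C gives 8>5; P2→P gives 7>6; P3→X gives 9>8]
(B,S,X): not NE [P1→C gives 7>4; P2→Q gives 4>1; P3→W gives 9>1]
(B,S,Y): not NE [P1→A gives 10>2; P2→Q gives 8>2; P3→W gives 9>4]
(B,S,Z): not NE [P3→W gives 9>3]
(B,S,W): not NE [P1→A gives 3>1; P2→P gives 7>5]
(C,P,X): not NE [P1→A gives 9>3; P2→Q gives 9>8; P3→W gives 8>5]
(C,P,Y): not NE [P1→B gives 8>3; P2→S gives 9>6; P3→W gives 8>4]
(C,P,Z): not NE [P1→A gives 6>1; P2→R gives 8>5; P3→W gives 8>3]
(C,P,W): not NE [P1→B gives 7>3; P2→Q gives 7>2]
(C,Q,X): NE
(C,Q,Y): not NE [P1→B gives 9>3; P2→S gives 9>0; P3→X gives 6>5]
(C,Q,Z): not NE [P1→A gives 9>4; P2→R gives 8>6; P3→X gives 6>3]
(C,Q,W): not NE [P3→X gives 6>4]
(C,R,X): not NE [P1→B gives 8>5; P2→Q gives 9>1; P3→Z gives 9>3]
(C,R,Y): not NE [P1→A gives 6>0; P2→S gives 9>1; P3→Z gives 9>5]
(C,R,Z): not NE [P1→A gives 9>3]
(C,R,W): not NE [P2→Q gives 7>3; P3→Z gives 9>3]
(C,S,X): not NE [P2→Q gives 9>6; P3→W gives 7>0]
(C,S,Y): not NE [P1→A gives 10>9; P3→W gives 7>5]
(C,S,Z): not NE [P1→B gives 6>0; P2→R gives 8>1; P3→W gives 7>5]
(C,S,W): not NE [P1→A gives 3>2; P2→Q gives 7>4]

NE set: (A,S,Y), (C,Q,X)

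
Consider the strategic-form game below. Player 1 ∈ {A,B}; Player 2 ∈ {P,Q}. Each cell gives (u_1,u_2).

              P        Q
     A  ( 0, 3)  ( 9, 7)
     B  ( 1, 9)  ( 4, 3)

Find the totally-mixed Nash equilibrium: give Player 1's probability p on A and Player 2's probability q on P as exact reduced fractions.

P1 indiff ⇒ q·0+(1-q)·9 = q·1+(1-q)·4 ⇒ q(-1) = (1-q)(-5) ⇒ q = 5/6
P2 indiff ⇒ p·3+(1-p)·9 = p·7+(1-p)·3 ⇒ p(-4) = (1-p)(-6) ⇒ p = 3/5

(p,q) = (3/5, 5/6)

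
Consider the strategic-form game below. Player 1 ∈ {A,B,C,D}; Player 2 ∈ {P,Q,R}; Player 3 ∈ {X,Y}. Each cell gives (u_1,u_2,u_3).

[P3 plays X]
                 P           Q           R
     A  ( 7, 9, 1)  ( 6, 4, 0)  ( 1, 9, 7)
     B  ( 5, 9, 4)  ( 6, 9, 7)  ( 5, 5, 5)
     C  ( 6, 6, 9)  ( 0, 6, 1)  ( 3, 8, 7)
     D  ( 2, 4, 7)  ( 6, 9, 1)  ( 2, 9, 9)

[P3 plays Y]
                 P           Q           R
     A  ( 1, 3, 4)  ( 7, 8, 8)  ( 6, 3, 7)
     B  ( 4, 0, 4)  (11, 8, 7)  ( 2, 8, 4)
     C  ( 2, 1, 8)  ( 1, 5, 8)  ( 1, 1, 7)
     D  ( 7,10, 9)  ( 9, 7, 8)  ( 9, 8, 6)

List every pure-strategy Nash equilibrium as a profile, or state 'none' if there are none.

PSNE = {(B,Q,X), (B,Q,Y), (D,P,Y)}

(A,P,X): not NE [P3→Y gives 4>1]
(A,P,Y): not NE [P1→D gives 7>1; P2→Q gives 8>3]
(A,Q,X): not NE [P2→R gives 9>4; P3→Y gives 8>0]
(A,Q,Y): not NE [P1→B gives 11>7]
(A,R,X): not NE [P1→B gives 5>1]
(A,R,Y): not NE [P1→D gives 9>6; P2→Q gives 8>3]
(B,P,X): not NE [P1→A gives 7>5]
(B,P,Y): not NE [P1→D gives 7>4; P2→R gives 8>0]
(B,Q,X): NE
(B,Q,Y): NE
(B,R,X): not NE [P2→Q gives 9>5]
(B,R,Y): not NE [P1→D gives 9>2; P3→X gives 5>4]
(C,P,X): not NE [P1→A gives 7>6; P2→R gives 8>6]
(C,P,Y): not NE [P1→D gives 7>2; P2→Q gives 5>1; P3→X gives 9>8]
(C,Q,X): not NE [P1→D gives 6>0; P2→R gives 8>6; P3→Y gives 8>1]
(C,Q,Y): not NE [P1→B gives 11>1]
(C,R,X): not NE [P1→B gives 5>3]
(C,R,Y): not NE [P1→D gives 9>1; P2→Q gives 5>1]
(D,P,X): not NE [P1→A gives 7>2; P2→R gives 9>4; P3→Y gives 9>7]
(D,P,Y): NE
(D,Q,X): not NE [P3→Y gives 8>1]
(D,Q,Y): not NE [P1→B gives 11>9; P2→P gives 10>7]
(D,R,X): not NE [P1→B gives 5>2]
(D,R,Y): not NE [P2→P gives 10>8; P3→X gives 9>6]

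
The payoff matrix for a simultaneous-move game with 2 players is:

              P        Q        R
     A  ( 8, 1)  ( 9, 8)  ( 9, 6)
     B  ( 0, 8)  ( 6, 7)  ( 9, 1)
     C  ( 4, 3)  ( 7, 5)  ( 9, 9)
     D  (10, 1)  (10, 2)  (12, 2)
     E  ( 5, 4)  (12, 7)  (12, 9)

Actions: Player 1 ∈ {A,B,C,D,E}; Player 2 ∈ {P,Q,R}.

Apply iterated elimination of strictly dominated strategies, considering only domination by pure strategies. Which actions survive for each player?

P1 drop A (D beats it: P:10>8 Q:10>9 R:12>9)
P1 drop B (D beats it: P:10>0 Q:10>6 R:12>9)
P1 drop C (D beats it: P:10>4 Q:10>7 R:12>9)
P2 drop P (Q beats it: D:2>1 E:7>4)
P1→{D,E} P2→{Q,R}

IESDS → P1:{D,E} P2:{Q,R}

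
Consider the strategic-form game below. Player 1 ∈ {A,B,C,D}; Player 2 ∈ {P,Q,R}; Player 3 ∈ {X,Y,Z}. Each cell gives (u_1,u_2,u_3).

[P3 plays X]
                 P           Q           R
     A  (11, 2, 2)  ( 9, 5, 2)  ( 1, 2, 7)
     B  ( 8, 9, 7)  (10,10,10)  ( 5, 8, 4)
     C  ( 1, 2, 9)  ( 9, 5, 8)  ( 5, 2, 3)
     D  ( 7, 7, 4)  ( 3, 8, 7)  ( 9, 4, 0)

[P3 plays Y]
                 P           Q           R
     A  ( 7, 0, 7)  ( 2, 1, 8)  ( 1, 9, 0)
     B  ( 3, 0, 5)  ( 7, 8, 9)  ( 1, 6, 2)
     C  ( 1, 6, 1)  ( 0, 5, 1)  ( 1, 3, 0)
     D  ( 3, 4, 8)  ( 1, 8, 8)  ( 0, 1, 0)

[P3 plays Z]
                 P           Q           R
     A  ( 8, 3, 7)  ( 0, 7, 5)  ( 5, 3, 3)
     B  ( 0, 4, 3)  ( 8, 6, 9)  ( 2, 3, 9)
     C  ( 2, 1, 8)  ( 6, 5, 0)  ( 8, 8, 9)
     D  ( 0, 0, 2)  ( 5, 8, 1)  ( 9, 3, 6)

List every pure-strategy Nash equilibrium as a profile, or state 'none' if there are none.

NE set: (B,Q,X)

(A,P,X): not NE [P2→Q gives 5>2; P3→Z gives 7>2]
(A,P,Y): not NE [P2→R gives 9>0]
(A,P,Z): not NE [P2→Q gives 7>3]
(A,Q,X): not NE [P1→B gives 10>9; P3→Y gives 8>2]
(A,Q,Y): not NE [P1→B gives 7>2; P2→R gives 9>1]
(A,Q,Z): not NE [P1→B gives 8>0; P3→Y gives 8>5]
(A,R,X): not NE [P1→D gives 9>1; P2→Q gives 5>2]
(A,R,Y): not NE [P3→X gives 7>0]
(A,R,Z): not NE [P1→D gives 9>5; P2→Q gives 7>3; P3→X gives 7>3]
(B,P,X): not NE [P1→A gives 11>8; P2→Q gives 10>9]
(B,P,Y): not NE [P1→A gives 7>3; P2→Q gives 8>0; P3→X gives 7>5]
(B,P,Z): not NE [P1→A gives 8>0; P2→Q gives 6>4; P3→X gives 7>3]
(B,Q,X): NE
(B,Q,Y): not NE [P3→X gives 10>9]
(B,Q,Z): not NE [P3→X gives 10>9]
(B,R,X): not NE [P1→D gives 9>5; P2→Q gives 10>8; P3→Z gives 9>4]
(B,R,Y): not NE [P2→Q gives 8>6; P3→Z gives 9>2]
(B,R,Z): not NE [P1→D gives 9>2; P2→Q gives 6>3]
(C,P,X): not NE [P1→A gives 11>1; P2→Q gives 5>2]
(C,P,Y): not NE [P1→A gives 7>1; P3→X gives 9>1]
(C,P,Z): not NE [P1→A gives 8>2; P2→R gives 8>1; P3→X gives 9>8]
(C,Q,X): not NE [P1→B gives 10>9]
(C,Q,Y): not NE [P1→B gives 7>0; P2→P gives 6>5; P3→X gives 8>1]
(C,Q,Z): not NE [P1→B gives 8>6; P2→R gives 8>5; P3→X gives 8>0]
(C,R,X): not NE [P1→D gives 9>5; P2→Q gives 5>2; P3→Z gives 9>3]
(C,R,Y): not NE [P2→P gives 6>3; P3→Z gives 9>0]
(C,R,Z): not NE [P1→D gives 9>8]
(D,P,X): not NE [P1→A gives 11>7; P2→Q gives 8>7; P3→Y gives 8>4]
(D,P,Y): not NE [P1→A gives 7>3; P2→Q gives 8>4]
(D,P,Z): not NE [P1→A gives 8>0; P2→Q gives 8>0; P3→Y gives 8>2]
(D,Q,X): not NE [P1→B gives 10>3; P3→Y gives 8>7]
(D,Q,Y): not NE [P1→B gives 7>1]
(D,Q,Z): not NE [P1→B gives 8>5; P3→Y gives 8>1]
(D,R,X): not NE [P2→Q gives 8>4; P3→Z gives 6>0]
(D,R,Y): not NE [P1→C gives 1>0; P2→Q gives 8>1; P3→Z gives 6>0]
(D,R,Z): not NE [P2→Q gives 8>3]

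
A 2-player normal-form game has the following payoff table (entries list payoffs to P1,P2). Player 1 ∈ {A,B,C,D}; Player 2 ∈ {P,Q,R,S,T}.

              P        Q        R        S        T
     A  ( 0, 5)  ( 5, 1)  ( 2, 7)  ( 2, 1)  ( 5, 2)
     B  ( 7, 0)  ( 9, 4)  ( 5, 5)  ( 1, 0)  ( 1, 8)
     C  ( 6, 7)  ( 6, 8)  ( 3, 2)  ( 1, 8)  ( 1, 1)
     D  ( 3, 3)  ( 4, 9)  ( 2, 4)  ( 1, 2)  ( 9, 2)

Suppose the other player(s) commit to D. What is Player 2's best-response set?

P2 best: {Q}

u_2(P vs D) = 3
u_2(Q vs D) = 9
u_2(R vs D) = 4
u_2(S vs D) = 2
u_2(T vs D) = 2
max payoff 9 at {Q}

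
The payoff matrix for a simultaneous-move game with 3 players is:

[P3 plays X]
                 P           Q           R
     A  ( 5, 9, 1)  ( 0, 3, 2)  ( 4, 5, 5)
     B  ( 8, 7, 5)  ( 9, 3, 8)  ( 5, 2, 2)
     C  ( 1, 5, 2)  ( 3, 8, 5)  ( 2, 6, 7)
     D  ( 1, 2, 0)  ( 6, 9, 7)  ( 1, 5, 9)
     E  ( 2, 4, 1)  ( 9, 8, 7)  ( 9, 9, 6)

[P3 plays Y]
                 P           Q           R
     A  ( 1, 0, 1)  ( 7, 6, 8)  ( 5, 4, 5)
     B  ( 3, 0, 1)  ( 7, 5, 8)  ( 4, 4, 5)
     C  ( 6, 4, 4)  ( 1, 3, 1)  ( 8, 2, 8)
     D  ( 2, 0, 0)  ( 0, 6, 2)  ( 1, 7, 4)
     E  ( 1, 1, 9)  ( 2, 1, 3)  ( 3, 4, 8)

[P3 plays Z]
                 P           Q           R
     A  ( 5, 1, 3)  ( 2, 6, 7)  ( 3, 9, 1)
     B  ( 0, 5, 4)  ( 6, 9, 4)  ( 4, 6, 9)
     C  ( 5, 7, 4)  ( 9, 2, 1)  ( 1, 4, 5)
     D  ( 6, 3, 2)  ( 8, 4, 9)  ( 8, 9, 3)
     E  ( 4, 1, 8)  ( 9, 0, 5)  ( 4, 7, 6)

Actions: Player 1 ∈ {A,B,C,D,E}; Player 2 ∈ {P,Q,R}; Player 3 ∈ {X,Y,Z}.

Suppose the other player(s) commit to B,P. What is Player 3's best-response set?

u_3(X vs B,P) = 5
u_3(Y vs B,P) = 1
u_3(Z vs B,P) = 4
max payoff 5 at {X}

BR_3 = {X}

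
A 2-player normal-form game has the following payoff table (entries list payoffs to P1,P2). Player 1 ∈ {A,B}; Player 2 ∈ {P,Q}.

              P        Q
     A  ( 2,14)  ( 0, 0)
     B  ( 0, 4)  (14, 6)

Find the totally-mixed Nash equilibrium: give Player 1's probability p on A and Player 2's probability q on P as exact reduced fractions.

P1 mixes 1/8 on A; P2 mixes 7/8 on P

P1 indiff ⇒ q·2+(1-q)·0 = q·0+(1-q)·14 ⇒ q(2) = (1-q)(14) ⇒ q = 7/8
P2 indiff ⇒ p·14+(1-p)·4 = p·0+(1-p)·6 ⇒ p(14) = (1-p)(2) ⇒ p = 1/8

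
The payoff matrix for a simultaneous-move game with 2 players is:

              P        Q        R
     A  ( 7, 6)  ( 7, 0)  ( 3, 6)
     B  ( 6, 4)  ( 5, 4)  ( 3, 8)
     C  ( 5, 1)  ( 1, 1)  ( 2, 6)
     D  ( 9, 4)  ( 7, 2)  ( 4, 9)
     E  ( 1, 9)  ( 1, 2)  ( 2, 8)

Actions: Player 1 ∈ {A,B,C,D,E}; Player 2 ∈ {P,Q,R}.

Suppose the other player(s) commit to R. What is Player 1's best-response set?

u_1(A vs R) = 3
u_1(B vs R) = 3
u_1(C vs R) = 2
u_1(D vs R) = 4
u_1(E vs R) = 2
max payoff 4 at {D}

argmax u_1 = {D}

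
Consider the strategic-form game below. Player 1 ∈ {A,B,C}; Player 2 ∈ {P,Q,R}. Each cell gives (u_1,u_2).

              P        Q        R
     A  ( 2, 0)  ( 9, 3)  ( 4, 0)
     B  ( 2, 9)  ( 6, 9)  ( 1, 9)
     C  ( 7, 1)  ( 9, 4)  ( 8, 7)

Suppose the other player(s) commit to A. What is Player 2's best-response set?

BR_2 = {Q}

u_2(P vs A) = 0
u_2(Q vs A) = 3
u_2(R vs A) = 0
max payoff 3 at {Q}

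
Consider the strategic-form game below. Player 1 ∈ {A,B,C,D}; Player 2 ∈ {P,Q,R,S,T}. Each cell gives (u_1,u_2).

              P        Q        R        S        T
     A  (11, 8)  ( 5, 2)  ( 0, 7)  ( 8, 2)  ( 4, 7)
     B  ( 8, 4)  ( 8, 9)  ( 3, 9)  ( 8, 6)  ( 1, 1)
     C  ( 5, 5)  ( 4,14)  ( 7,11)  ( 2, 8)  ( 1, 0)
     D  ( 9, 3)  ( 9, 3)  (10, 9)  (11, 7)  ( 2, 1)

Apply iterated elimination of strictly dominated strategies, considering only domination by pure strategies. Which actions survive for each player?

P1 drop B (D beats it: P:9>8 Q:9>8 R:10>3 S:11>8 T:2>1)
P1 drop C (D beats it: P:9>5 Q:9>4 R:10>7 S:11>2 T:2>1)
P2 drop Q (R beats it: A:7>2 D:9>3)
P2 drop S (R beats it: A:7>2 D:9>7)
P2 drop T (P beats it: A:8>7 D:3>1)
P1→{A,D} P2→{P,R}

Survivors P1:{A,D} P2:{P,R}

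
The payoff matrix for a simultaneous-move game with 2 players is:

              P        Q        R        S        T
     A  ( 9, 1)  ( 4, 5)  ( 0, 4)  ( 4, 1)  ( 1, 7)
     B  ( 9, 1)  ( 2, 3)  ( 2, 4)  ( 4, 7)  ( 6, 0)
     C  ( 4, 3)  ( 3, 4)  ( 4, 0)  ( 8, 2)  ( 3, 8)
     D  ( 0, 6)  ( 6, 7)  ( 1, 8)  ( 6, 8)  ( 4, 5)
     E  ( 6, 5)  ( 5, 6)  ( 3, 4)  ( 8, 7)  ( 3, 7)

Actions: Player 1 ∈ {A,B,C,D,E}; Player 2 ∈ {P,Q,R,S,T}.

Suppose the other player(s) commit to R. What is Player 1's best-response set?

u_1(A vs R) = 0
u_1(B vs R) = 2
u_1(C vs R) = 4
u_1(D vs R) = 1
u_1(E vs R) = 3
max payoff 4 at {C}

argmax u_1 = {C}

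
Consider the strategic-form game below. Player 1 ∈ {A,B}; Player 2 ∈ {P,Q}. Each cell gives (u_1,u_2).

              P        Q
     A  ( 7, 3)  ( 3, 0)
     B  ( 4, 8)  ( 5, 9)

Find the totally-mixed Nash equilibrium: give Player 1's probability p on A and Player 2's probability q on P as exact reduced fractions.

(p,q) = (1/4, 2/5)

P1 indiff ⇒ q·7+(1-q)·3 = q·4+(1-q)·5 ⇒ q(3) = (1-q)(2) ⇒ q = 2/5
P2 indiff ⇒ p·3+(1-p)·8 = p·0+(1-p)·9 ⇒ p(3) = (1-p)(1) ⇒ p = 1/4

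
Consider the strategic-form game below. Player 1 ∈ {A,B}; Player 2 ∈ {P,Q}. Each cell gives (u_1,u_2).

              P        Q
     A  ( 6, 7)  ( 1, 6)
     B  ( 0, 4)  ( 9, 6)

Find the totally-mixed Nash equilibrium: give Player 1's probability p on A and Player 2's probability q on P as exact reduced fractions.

P1 indiff ⇒ q·6+(1-q)·1 = q·0+(1-q)·9 ⇒ q(6) = (1-q)(8) ⇒ q = 4/7
P2 indiff ⇒ p·7+(1-p)·4 = p·6+(1-p)·6 ⇒ p(1) = (1-p)(2) ⇒ p = 2/3

p=2/3, q=4/7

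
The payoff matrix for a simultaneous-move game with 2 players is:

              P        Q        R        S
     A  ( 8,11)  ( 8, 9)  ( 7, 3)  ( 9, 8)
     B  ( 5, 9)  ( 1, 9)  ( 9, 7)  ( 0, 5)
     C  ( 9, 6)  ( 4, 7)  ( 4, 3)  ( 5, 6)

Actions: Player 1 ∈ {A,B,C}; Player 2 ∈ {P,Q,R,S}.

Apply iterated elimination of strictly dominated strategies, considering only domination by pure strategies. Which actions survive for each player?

P2 drop R (P beats it: A:11>3 B:9>7 C:6>3)
P1 drop B (A beats it: P:8>5 Q:8>1 S:9>0)
P2 drop S (Q beats it: A:9>8 C:7>6)
P1→{A,C} P2→{P,Q}

Survivors P1:{A,C} P2:{P,Q}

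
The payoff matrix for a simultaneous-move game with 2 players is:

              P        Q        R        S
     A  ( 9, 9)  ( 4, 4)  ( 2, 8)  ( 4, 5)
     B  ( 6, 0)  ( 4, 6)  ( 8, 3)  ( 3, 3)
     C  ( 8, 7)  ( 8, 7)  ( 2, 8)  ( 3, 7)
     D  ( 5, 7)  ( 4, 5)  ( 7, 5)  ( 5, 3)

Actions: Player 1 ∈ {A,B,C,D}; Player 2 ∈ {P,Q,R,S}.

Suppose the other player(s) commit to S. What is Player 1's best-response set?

argmax u_1 = {D}

u_1(A vs S) = 4
u_1(B vs S) = 3
u_1(C vs S) = 3
u_1(D vs S) = 5
max payoff 5 at {D}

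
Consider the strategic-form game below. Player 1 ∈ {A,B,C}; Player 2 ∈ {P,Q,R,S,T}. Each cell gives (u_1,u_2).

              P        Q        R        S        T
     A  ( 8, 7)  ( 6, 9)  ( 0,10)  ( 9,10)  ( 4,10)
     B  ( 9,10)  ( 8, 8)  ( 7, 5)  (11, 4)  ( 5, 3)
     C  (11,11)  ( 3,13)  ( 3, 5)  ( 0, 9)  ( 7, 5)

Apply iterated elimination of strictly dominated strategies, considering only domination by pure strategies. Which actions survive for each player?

IESDS → P1:{B,C} P2:{P,Q}

P1 drop A (B beats it: P:9>8 Q:8>6 R:7>0 S:11>9 T:5>4)
P2 drop R (P beats it: B:10>5 C:11>5)
P2 drop S (P beats it: B:10>4 C:11>9)
P2 drop T (P beats it: B:10>3 C:11>5)
P1→{B,C} P2→{P,Q}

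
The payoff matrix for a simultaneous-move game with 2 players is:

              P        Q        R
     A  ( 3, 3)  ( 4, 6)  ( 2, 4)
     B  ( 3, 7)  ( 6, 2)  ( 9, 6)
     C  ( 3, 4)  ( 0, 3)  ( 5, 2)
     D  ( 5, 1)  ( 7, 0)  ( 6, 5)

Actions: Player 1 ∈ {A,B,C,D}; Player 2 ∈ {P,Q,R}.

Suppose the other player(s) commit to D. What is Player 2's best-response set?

P2 best: {R}

u_2(P vs D) = 1
u_2(Q vs D) = 0
u_2(R vs D) = 5
max payoff 5 at {R}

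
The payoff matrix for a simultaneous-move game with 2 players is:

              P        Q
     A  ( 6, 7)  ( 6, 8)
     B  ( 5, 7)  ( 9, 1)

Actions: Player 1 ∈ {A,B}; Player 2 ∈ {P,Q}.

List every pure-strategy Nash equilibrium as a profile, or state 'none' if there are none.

Equilibria: none

(A,P): not NE [P2→Q gives 8>7]
(A,Q): not NE [P1→B gives 9>6]
(B,P): not NE [P1→A gives 6>5]
(B,Q): not NE [P2→P gives 7>1]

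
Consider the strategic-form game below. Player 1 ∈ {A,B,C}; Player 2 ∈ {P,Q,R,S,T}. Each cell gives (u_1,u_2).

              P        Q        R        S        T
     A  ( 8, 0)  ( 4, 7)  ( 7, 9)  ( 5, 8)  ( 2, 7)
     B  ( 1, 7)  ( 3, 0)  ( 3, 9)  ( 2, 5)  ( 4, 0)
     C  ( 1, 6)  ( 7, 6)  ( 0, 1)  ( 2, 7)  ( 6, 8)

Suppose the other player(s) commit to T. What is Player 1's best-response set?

BR_1 = {C}

u_1(A vs T) = 2
u_1(B vs T) = 4
u_1(C vs T) = 6
max payoff 6 at {C}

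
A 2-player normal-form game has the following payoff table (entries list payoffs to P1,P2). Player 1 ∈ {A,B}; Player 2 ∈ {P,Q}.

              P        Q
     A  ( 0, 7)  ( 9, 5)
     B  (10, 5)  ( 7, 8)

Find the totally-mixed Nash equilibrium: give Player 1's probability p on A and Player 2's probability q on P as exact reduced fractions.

P1 indiff ⇒ q·0+(1-q)·9 = q·10+(1-q)·7 ⇒ q(-10) = (1-q)(-2) ⇒ q = 1/6
P2 indiff ⇒ p·7+(1-p)·5 = p·5+(1-p)·8 ⇒ p(2) = (1-p)(3) ⇒ p = 3/5

P1 mixes 3/5 on A; P2 mixes 1/6 on P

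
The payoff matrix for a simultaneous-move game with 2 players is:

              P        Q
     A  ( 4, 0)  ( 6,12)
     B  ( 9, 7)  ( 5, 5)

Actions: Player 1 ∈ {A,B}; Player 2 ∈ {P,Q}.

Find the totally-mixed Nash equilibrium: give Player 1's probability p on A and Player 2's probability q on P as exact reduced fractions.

p=1/7, q=1/6

P1 indiff ⇒ q·4+(1-q)·6 = q·9+(1-q)·5 ⇒ q(-5) = (1-q)(-1) ⇒ q = 1/6
P2 indiff ⇒ p·0+(1-p)·7 = p·12+(1-p)·5 ⇒ p(-12) = (1-p)(-2) ⇒ p = 1/7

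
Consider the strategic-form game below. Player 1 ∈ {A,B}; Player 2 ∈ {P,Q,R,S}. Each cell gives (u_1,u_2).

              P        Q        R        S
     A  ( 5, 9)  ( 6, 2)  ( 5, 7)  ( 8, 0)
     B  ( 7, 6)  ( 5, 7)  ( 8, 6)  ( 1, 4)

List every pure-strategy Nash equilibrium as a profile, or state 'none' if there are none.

(A,P): not NE [P1→B gives 7>5]
(A,Q): not NE [P2→P gives 9>2]
(A,R): not NE [P1→B gives 8>5; P2→P gives 9>7]
(A,S): not NE [P2→P gives 9>0]
(B,P): not NE [P2→Q gives 7>6]
(B,Q): not NE [P1→A gives 6>5]
(B,R): not NE [P2→Q gives 7>6]
(B,S): not NE [P1→A gives 8>1; P2→Q gives 7>4]

Equilibria: none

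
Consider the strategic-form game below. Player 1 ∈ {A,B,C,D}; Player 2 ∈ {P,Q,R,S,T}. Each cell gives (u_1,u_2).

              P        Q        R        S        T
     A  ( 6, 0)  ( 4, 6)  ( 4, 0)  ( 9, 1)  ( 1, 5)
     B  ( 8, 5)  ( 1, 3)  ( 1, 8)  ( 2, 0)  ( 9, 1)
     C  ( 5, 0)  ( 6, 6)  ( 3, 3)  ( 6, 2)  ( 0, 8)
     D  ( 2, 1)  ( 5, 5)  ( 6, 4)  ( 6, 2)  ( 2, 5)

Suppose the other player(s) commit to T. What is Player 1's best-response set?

u_1(A vs T) = 1
u_1(B vs T) = 9
u_1(C vs T) = 0
u_1(D vs T) = 2
max payoff 9 at {B}

argmax u_1 = {B}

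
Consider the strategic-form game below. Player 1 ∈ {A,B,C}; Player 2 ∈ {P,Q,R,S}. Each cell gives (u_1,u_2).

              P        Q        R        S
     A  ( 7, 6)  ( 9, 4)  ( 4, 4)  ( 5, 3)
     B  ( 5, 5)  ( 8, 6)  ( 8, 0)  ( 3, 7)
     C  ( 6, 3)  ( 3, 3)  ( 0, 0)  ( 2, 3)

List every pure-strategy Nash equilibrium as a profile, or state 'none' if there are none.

(A,P): NE
(A,Q): not NE [P2→P gives 6>4]
(A,R): not NE [P1→B gives 8>4; P2→P gives 6>4]
(A,S): not NE [P2→P gives 6>3]
(B,P): not NE [P1→A gives 7>5; P2→S gives 7>5]
(B,Q): not NE [P1→A gives 9>8; P2→S gives 7>6]
(B,R): not NE [P2→S gives 7>0]
(B,S): not NE [P1→A gives 5>3]
(C,P): not NE [P1→A gives 7>6]
(C,Q): not NE [P1→A gives 9>3]
(C,R): not NE [P1→B gives 8>0; P2→S gives 3>0]
(C,S): not NE [P1→A gives 5>2]

Nash profiles: (A,P)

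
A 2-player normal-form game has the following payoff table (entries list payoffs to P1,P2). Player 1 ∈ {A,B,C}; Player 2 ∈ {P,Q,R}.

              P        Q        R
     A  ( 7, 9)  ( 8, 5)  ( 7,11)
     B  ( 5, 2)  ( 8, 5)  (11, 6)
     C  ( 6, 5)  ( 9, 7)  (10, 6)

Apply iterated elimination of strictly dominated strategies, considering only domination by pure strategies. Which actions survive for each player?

P2 drop P (R beats it: A:11>9 B:6>2 C:6>5)
P1 drop A (C beats it: Q:9>8 R:10>7)
P1→{B,C} P2→{Q,R}

Remaining: P1:{B,C} P2:{Q,R}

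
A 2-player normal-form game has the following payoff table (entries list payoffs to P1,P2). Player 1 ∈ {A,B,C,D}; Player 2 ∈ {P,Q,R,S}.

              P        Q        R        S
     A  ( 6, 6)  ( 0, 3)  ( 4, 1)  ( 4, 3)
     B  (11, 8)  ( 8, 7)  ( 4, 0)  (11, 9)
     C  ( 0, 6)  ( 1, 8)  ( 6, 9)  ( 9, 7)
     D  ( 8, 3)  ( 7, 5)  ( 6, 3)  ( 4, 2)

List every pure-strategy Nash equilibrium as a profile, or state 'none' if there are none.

PSNE = {(B,S), (C,R)}

(A,P): not NE [P1→B gives 11>6]
(A,Q): not NE [P1→B gives 8>0; P2→P gives 6>3]
(A,R): not NE [P1→D gives 6>4; P2→P gives 6>1]
(A,S): not NE [P1→B gives 11>4; P2→P gives 6>3]
(B,P): not NE [P2→S gives 9>8]
(B,Q): not NE [P2→S gives 9>7]
(B,R): not NE [P1→D gives 6>4; P2→S gives 9>0]
(B,S): NE
(C,P): not NE [P1→B gives 11>0; P2→R gives 9>6]
(C,Q): not NE [P1→B gives 8>1; P2→R gives 9>8]
(C,R): NE
(C,S): not NE [P1→B gives 11>9; P2→R gives 9>7]
(D,P): not NE [P1→B gives 11>8; P2→Q gives 5>3]
(D,Q): not NE [P1→B gives 8>7]
(D,R): not NE [P2→Q gives 5>3]
(D,S): not NE [P1→B gives 11>4; P2→Q gives 5>2]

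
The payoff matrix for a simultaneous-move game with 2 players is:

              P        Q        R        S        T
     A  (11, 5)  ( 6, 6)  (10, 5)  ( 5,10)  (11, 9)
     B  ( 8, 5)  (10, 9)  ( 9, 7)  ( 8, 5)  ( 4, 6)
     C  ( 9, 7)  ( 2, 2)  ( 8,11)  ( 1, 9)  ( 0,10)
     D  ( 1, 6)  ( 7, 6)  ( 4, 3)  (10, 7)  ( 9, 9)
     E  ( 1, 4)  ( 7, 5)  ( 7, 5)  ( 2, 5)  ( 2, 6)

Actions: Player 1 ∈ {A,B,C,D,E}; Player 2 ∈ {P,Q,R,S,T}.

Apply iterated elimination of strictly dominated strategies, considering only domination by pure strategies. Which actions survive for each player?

P1 drop C (A beats it: P:11>9 Q:6>2 R:10>8 S:5>1 T:11>0)
P1 drop E (B beats it: P:8>1 Q:10>7 R:9>7 S:8>2 T:4>2)
P2 drop P (T beats it: A:9>5 B:6>5 D:9>6)
P2 drop R (Q beats it: A:6>5 B:9>7 D:6>3)
P1→{A,B,D} P2→{Q,S,T}

Remaining: P1:{A,B,D} P2:{Q,S,T}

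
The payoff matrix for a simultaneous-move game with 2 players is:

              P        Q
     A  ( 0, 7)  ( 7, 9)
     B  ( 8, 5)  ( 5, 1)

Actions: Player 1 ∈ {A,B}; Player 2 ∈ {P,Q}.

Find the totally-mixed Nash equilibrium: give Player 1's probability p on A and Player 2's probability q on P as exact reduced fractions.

P1 indiff ⇒ q·0+(1-q)·7 = q·8+(1-q)·5 ⇒ q(-8) = (1-q)(-2) ⇒ q = 1/5
P2 indiff ⇒ p·7+(1-p)·5 = p·9+(1-p)·1 ⇒ p(-2) = (1-p)(-4) ⇒ p = 2/3

p=2/3, q=1/5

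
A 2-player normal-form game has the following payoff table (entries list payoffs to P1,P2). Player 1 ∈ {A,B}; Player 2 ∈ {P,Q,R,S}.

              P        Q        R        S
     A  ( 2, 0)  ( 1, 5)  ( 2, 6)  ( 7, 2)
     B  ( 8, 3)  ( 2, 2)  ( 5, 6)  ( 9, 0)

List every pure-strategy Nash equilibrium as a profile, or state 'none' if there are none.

(A,P): not NE [P1→B gives 8>2; P2→R gives 6>0]
(A,Q): not NE [P1→B gives 2>1; P2→R gives 6>5]
(A,R): not NE [P1→B gives 5>2]
(A,S): not NE [P1→B gives 9>7; P2→R gives 6>2]
(B,P): not NE [P2→R gives 6>3]
(B,Q): not NE [P2→R gives 6>2]
(B,R): NE
(B,S): not NE [P2→R gives 6>0]

Nash profiles: (B,R)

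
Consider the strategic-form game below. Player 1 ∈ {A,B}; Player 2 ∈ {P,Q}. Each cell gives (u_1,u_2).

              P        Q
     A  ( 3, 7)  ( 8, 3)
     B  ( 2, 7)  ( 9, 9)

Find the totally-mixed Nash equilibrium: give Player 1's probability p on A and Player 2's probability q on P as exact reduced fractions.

P1 mixes 1/3 on A; P2 mixes 1/2 on P

P1 indiff ⇒ q·3+(1-q)·8 = q·2+(1-q)·9 ⇒ q(1) = (1-q)(1) ⇒ q = 1/2
P2 indiff ⇒ p·7+(1-p)·7 = p·3+(1-p)·9 ⇒ p(4) = (1-p)(2) ⇒ p = 1/3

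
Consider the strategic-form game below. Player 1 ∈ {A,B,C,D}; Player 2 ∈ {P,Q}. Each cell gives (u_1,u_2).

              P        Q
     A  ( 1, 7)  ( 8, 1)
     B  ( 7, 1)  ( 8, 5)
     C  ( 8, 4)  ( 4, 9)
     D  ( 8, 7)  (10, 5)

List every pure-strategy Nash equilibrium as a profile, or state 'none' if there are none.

NE set: (D,P)

(A,P): not NE [P1→D gives 8>1]
(A,Q): not NE [P1→D gives 10>8; P2→P gives 7>1]
(B,P): not NE [P1→D gives 8>7; P2→Q gives 5>1]
(B,Q): not NE [P1→D gives 10>8]
(C,P): not NE [P2→Q gives 9>4]
(C,Q): not NE [P1→D gives 10>4]
(D,P): NE
(D,Q): not NE [P2→P gives 7>5]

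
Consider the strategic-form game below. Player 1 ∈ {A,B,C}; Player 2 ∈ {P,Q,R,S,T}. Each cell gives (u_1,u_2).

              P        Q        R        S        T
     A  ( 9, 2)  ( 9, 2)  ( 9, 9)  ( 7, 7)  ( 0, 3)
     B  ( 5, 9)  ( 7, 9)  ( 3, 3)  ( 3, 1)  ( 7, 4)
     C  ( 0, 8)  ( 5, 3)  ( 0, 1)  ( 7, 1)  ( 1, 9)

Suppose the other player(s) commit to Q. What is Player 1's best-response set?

u_1(A vs Q) = 9
u_1(B vs Q) = 7
u_1(C vs Q) = 5
max payoff 9 at {A}

argmax u_1 = {A}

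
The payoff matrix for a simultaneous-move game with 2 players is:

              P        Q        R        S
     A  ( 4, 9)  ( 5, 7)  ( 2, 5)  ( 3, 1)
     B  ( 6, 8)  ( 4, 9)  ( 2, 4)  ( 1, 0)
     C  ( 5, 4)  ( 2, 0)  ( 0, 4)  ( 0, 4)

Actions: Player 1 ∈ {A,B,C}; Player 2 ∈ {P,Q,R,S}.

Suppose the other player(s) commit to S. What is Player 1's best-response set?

u_1(A vs S) = 3
u_1(B vs S) = 1
u_1(C vs S) = 0
max payoff 3 at {A}

BR_1 = {A}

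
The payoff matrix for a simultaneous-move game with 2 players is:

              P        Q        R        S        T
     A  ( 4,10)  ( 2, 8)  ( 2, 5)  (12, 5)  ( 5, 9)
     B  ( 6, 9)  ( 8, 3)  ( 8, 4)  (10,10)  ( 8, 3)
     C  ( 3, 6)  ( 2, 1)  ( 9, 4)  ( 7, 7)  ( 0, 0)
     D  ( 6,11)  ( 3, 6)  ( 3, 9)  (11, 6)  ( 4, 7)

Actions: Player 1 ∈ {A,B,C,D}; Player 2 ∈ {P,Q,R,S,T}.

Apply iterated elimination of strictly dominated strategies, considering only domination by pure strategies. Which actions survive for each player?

Survivors P1:{A,B,D} P2:{P,S}

P2 drop Q (P beats it: A:10>8 B:9>3 C:6>1 D:11>6)
P2 drop R (P beats it: A:10>5 B:9>4 C:6>4 D:11>9)
P1 drop C (A beats it: P:4>3 S:12>7 T:5>0)
P2 drop T (P beats it: A:10>9 B:9>3 D:11>7)
P1→{A,B,D} P2→{P,S}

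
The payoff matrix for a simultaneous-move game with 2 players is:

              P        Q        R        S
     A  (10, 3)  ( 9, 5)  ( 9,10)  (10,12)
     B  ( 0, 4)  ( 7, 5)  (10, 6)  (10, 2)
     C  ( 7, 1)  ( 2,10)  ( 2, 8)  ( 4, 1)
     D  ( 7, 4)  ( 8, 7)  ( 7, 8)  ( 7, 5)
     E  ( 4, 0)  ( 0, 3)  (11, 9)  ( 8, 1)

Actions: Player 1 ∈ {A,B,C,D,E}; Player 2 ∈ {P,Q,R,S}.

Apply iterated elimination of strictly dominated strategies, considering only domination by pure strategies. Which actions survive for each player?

P1 drop C (A beats it: P:10>7 Q:9>2 R:9>2 S:10>4)
P1 drop D (A beats it: P:10>7 Q:9>8 R:9>7 S:10>7)
P2 drop P (Q beats it: A:5>3 B:5>4 E:3>0)
P2 drop Q (R beats it: A:10>5 B:6>5 E:9>3)
P1→{A,B,E} P2→{R,S}

Survivors P1:{A,B,E} P2:{R,S}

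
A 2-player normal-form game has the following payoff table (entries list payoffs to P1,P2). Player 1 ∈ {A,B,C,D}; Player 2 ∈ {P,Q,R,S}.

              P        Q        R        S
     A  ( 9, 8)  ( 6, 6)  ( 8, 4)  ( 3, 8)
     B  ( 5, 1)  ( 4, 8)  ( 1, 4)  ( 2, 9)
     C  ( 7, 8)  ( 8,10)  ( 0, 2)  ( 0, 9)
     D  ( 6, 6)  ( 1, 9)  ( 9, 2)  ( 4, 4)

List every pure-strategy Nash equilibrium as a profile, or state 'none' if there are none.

(A,P): NE
(A,Q): not NE [P1→C gives 8>6; P2→S gives 8>6]
(A,R): not NE [P1→D gives 9>8; P2→S gives 8>4]
(A,S): not NE [P1→D gives 4>3]
(B,P): not NE [P1→A gives 9>5; P2→S gives 9>1]
(B,Q): not NE [P1→C gives 8>4; P2→S gives 9>8]
(B,R): not NE [P1→D gives 9>1; P2→S gives 9>4]
(B,S): not NE [P1→D gives 4>2]
(C,P): not NE [P1→A gives 9>7; P2→Q gives 10>8]
(C,Q): NE
(C,R): not NE [P1→D gives 9>0; P2→Q gives 10>2]
(C,S): not NE [P1→D gives 4>0; P2→Q gives 10>9]
(D,P): not NE [P1→A gives 9>6; P2→Q gives 9>6]
(D,Q): not NE [P1→C gives 8>1]
(D,R): not NE [P2→Q gives 9>2]
(D,S): not NE [P2→Q gives 9>4]

Nash profiles: (A,P), (C,Q)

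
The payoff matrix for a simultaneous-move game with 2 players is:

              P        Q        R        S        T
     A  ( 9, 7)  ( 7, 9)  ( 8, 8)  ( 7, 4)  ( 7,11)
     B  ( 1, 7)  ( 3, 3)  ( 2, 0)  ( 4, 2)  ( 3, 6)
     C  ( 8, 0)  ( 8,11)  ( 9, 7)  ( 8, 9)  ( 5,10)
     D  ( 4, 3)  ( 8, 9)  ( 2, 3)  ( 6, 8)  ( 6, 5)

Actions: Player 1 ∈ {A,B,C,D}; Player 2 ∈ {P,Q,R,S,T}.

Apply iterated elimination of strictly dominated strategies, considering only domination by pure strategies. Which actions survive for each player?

P1 drop B (A beats it: P:9>1 Q:7>3 R:8>2 S:7>4 T:7>3)
P2 drop P (Q beats it: A:9>7 C:11>0 D:9>3)
P2 drop R (Q beats it: A:9>8 C:11>7 D:9>3)
P2 drop S (Q beats it: A:9>4 C:11>9 D:9>8)
P1→{A,C,D} P2→{Q,T}

IESDS → P1:{A,C,D} P2:{Q,T}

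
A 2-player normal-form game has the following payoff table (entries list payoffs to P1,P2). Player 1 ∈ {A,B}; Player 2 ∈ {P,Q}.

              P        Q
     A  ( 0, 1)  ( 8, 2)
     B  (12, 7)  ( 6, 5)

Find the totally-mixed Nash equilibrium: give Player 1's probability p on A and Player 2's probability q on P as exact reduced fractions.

P1 mixes 2/3 on A; P2 mixes 1/7 on P

P1 indiff ⇒ q·0+(1-q)·8 = q·12+(1-q)·6 ⇒ q(-12) = (1-q)(-2) ⇒ q = 1/7
P2 indiff ⇒ p·1+(1-p)·7 = p·2+(1-p)·5 ⇒ p(-1) = (1-p)(-2) ⇒ p = 2/3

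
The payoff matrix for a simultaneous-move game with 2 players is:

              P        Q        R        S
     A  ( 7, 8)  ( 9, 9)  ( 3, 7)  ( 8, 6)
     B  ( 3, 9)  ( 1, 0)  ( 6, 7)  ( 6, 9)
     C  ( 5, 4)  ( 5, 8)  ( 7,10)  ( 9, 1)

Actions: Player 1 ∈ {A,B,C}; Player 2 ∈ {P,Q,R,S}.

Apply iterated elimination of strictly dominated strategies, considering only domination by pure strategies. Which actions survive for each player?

IESDS → P1:{A,C} P2:{Q,R}

P1 drop B (C beats it: P:5>3 Q:5>1 R:7>6 S:9>6)
P2 drop P (Q beats it: A:9>8 C:8>4)
P2 drop S (Q beats it: A:9>6 C:8>1)
P1→{A,C} P2→{Q,R}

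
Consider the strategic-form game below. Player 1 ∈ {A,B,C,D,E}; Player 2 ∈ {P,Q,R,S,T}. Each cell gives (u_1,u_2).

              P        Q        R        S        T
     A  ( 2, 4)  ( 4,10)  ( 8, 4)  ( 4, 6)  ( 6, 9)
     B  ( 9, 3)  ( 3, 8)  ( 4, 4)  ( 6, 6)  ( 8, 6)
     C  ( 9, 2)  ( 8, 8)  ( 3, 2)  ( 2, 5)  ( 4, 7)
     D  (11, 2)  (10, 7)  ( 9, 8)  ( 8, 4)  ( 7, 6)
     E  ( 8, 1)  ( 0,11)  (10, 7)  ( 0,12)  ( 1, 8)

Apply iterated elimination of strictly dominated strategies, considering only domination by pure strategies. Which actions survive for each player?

P1 drop A (D beats it: P:11>2 Q:10>4 R:9>8 S:8>4 T:7>6)
P1 drop C (D beats it: P:11>9 Q:10>8 R:9>3 S:8>2 T:7>4)
P2 drop P (Q beats it: B:8>3 D:7>2 E:11>1)
P2 drop T (Q beats it: B:8>6 D:7>6 E:11>8)
P1 drop B (D beats it: Q:10>3 R:9>4 S:8>6)
P1→{D,E} P2→{Q,R,S}

Survivors P1:{D,E} P2:{Q,R,S}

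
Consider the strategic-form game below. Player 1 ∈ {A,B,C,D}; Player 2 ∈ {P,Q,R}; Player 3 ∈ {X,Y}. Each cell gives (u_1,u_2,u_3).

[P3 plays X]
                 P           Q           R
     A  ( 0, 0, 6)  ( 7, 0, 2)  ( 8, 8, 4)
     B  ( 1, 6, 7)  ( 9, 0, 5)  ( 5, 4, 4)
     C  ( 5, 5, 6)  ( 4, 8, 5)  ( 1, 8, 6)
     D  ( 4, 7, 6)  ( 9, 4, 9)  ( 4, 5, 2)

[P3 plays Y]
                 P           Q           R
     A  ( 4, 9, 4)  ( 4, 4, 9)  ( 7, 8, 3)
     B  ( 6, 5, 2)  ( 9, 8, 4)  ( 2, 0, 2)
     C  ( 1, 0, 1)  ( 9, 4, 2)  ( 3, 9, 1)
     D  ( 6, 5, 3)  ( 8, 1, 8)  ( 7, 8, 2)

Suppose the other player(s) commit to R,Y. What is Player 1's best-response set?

argmax u_1 = {A,D}

u_1(A vs R,Y) = 7
u_1(B vs R,Y) = 2
u_1(C vs R,Y) = 3
u_1(D vs R,Y) = 7
max payoff 7 at {A,D}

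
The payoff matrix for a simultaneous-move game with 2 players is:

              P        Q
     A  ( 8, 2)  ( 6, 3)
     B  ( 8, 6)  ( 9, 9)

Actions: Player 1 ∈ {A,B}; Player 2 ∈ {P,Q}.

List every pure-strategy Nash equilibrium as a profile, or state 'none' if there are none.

Nash profiles: (B,Q)

(A,P): not NE [P2→Q gives 3>2]
(A,Q): not NE [P1→B gives 9>6]
(B,P): not NE [P2→Q gives 9>6]
(B,Q): NE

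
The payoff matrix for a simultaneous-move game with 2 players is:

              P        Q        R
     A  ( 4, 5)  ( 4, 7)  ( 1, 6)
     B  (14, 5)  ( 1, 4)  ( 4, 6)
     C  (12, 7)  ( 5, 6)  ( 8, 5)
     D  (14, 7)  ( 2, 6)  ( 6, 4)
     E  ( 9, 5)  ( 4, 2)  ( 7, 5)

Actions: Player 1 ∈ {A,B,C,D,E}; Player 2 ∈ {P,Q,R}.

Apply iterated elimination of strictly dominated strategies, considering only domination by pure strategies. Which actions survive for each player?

P1 drop A (C beats it: P:12>4 Q:5>4 R:8>1)
P1 drop E (C beats it: P:12>9 Q:5>4 R:8>7)
P2 drop Q (P beats it: B:5>4 C:7>6 D:7>6)
P1→{B,C,D} P2→{P,R}

IESDS → P1:{B,C,D} P2:{P,R}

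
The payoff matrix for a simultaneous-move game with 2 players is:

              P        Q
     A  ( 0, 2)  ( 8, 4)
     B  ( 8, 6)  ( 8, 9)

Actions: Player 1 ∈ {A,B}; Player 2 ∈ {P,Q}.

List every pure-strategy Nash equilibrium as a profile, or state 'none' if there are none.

(A,P): not NE [P1→B gives 8>0; P2→Q gives 4>2]
(A,Q): NE
(B,P): not NE [P2→Q gives 9>6]
(B,Q): NE

NE set: (A,Q), (B,Q)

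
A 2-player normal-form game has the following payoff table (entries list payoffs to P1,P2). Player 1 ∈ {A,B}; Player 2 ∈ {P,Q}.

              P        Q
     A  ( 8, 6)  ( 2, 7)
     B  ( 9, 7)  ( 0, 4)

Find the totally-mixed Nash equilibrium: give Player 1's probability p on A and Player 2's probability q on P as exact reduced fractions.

(p,q) = (3/4, 2/3)

P1 indiff ⇒ q·8+(1-q)·2 = q·9+(1-q)·0 ⇒ q(-1) = (1-q)(-2) ⇒ q = 2/3
P2 indiff ⇒ p·6+(1-p)·7 = p·7+(1-p)·4 ⇒ p(-1) = (1-p)(-3) ⇒ p = 3/4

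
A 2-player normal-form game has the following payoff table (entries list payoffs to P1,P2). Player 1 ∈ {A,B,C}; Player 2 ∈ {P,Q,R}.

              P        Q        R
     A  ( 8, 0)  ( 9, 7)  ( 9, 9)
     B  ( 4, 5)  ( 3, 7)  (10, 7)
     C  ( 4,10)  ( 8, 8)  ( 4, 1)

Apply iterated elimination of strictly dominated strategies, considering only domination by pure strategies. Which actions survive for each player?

P1 drop C (A beats it: P:8>4 Q:9>8 R:9>4)
P2 drop P (Q beats it: A:7>0 B:7>5)
P1→{A,B} P2→{Q,R}

Survivors P1:{A,B} P2:{Q,R}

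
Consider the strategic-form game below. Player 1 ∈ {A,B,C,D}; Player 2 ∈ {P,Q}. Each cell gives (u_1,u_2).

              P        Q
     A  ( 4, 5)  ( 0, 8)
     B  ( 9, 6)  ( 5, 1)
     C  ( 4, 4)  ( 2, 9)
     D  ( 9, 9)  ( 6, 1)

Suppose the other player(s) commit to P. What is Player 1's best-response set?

u_1(A vs P) = 4
u_1(B vs P) = 9
u_1(C vs P) = 4
u_1(D vs P) = 9
max payoff 9 at {B,D}

BR_1 = {B,D}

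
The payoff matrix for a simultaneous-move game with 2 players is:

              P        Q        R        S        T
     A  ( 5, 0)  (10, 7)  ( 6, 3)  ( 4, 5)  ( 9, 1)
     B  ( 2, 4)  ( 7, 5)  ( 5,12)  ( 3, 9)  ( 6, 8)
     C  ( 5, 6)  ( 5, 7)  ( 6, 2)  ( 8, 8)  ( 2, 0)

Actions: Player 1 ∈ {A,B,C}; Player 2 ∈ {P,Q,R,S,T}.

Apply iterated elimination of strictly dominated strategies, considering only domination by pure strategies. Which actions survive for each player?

IESDS → P1:{A,C} P2:{Q,S}

P1 drop B (A beats it: P:5>2 Q:10>7 R:6>5 S:4>3 T:9>6)
P2 drop P (Q beats it: A:7>0 C:7>6)
P2 drop R (Q beats it: A:7>3 C:7>2)
P2 drop T (Q beats it: A:7>1 C:7>0)
P1→{A,C} P2→{Q,S}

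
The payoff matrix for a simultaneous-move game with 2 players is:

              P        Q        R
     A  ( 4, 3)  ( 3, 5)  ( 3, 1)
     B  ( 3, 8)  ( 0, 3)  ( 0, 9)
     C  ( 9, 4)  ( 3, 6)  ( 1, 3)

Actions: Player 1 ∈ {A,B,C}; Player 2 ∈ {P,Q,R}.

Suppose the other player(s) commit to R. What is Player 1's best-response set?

u_1(A vs R) = 3
u_1(B vs R) = 0
u_1(C vs R) = 1
max payoff 3 at {A}

BR_1 = {A}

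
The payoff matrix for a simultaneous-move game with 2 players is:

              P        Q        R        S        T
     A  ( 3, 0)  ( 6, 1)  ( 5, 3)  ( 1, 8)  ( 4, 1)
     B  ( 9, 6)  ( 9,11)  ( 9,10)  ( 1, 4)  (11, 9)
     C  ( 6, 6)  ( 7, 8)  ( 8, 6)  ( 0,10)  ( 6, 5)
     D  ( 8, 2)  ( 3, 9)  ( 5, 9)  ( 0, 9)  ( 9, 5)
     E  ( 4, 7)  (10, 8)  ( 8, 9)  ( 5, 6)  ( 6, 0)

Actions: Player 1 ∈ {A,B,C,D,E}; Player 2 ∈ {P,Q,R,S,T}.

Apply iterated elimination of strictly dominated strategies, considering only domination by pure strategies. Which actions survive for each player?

P1 drop A (E beats it: P:4>3 Q:10>6 R:8>5 S:5>1 T:6>4)
P1 drop C (B beats it: P:9>6 Q:9>7 R:9>8 S:1>0 T:11>6)
P1 drop D (B beats it: P:9>8 Q:9>3 R:9>5 S:1>0 T:11>9)
P2 drop P (Q beats it: B:11>6 E:8>7)
P2 drop S (Q beats it: B:11>4 E:8>6)
P2 drop T (Q beats it: B:11>9 E:8>0)
P1→{B,E} P2→{Q,R}

Survivors P1:{B,E} P2:{Q,R}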